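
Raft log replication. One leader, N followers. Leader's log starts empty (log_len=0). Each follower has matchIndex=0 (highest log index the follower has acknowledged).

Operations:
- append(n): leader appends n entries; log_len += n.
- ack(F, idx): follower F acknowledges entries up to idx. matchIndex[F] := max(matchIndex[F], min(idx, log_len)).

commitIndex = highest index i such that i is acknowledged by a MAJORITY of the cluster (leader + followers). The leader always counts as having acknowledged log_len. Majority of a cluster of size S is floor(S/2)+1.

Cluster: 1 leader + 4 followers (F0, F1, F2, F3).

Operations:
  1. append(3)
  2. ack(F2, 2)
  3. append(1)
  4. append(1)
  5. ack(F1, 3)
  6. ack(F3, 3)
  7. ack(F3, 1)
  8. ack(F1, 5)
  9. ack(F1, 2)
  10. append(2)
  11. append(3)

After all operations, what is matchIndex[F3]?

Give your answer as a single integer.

Op 1: append 3 -> log_len=3
Op 2: F2 acks idx 2 -> match: F0=0 F1=0 F2=2 F3=0; commitIndex=0
Op 3: append 1 -> log_len=4
Op 4: append 1 -> log_len=5
Op 5: F1 acks idx 3 -> match: F0=0 F1=3 F2=2 F3=0; commitIndex=2
Op 6: F3 acks idx 3 -> match: F0=0 F1=3 F2=2 F3=3; commitIndex=3
Op 7: F3 acks idx 1 -> match: F0=0 F1=3 F2=2 F3=3; commitIndex=3
Op 8: F1 acks idx 5 -> match: F0=0 F1=5 F2=2 F3=3; commitIndex=3
Op 9: F1 acks idx 2 -> match: F0=0 F1=5 F2=2 F3=3; commitIndex=3
Op 10: append 2 -> log_len=7
Op 11: append 3 -> log_len=10

Answer: 3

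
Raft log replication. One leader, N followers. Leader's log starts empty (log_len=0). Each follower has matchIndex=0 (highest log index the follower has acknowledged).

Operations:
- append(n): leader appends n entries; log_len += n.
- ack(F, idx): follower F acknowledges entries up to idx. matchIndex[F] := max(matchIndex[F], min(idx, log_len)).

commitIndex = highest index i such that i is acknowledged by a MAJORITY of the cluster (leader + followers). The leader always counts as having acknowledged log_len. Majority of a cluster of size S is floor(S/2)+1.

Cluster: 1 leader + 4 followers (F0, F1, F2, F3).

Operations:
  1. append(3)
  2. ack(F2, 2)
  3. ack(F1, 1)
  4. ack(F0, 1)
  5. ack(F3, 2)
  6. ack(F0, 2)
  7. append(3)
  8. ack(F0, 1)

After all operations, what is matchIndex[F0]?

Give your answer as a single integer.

Answer: 2

Derivation:
Op 1: append 3 -> log_len=3
Op 2: F2 acks idx 2 -> match: F0=0 F1=0 F2=2 F3=0; commitIndex=0
Op 3: F1 acks idx 1 -> match: F0=0 F1=1 F2=2 F3=0; commitIndex=1
Op 4: F0 acks idx 1 -> match: F0=1 F1=1 F2=2 F3=0; commitIndex=1
Op 5: F3 acks idx 2 -> match: F0=1 F1=1 F2=2 F3=2; commitIndex=2
Op 6: F0 acks idx 2 -> match: F0=2 F1=1 F2=2 F3=2; commitIndex=2
Op 7: append 3 -> log_len=6
Op 8: F0 acks idx 1 -> match: F0=2 F1=1 F2=2 F3=2; commitIndex=2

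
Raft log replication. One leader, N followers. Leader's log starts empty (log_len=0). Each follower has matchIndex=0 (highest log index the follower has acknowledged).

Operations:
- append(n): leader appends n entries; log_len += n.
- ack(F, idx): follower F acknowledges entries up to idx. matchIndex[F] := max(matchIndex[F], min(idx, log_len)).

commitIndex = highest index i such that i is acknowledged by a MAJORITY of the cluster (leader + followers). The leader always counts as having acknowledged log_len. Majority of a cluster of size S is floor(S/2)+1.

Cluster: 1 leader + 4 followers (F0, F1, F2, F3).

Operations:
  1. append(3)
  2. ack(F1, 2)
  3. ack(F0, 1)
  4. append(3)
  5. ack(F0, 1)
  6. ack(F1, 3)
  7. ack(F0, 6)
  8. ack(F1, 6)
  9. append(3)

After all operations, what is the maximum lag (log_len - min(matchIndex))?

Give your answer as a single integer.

Op 1: append 3 -> log_len=3
Op 2: F1 acks idx 2 -> match: F0=0 F1=2 F2=0 F3=0; commitIndex=0
Op 3: F0 acks idx 1 -> match: F0=1 F1=2 F2=0 F3=0; commitIndex=1
Op 4: append 3 -> log_len=6
Op 5: F0 acks idx 1 -> match: F0=1 F1=2 F2=0 F3=0; commitIndex=1
Op 6: F1 acks idx 3 -> match: F0=1 F1=3 F2=0 F3=0; commitIndex=1
Op 7: F0 acks idx 6 -> match: F0=6 F1=3 F2=0 F3=0; commitIndex=3
Op 8: F1 acks idx 6 -> match: F0=6 F1=6 F2=0 F3=0; commitIndex=6
Op 9: append 3 -> log_len=9

Answer: 9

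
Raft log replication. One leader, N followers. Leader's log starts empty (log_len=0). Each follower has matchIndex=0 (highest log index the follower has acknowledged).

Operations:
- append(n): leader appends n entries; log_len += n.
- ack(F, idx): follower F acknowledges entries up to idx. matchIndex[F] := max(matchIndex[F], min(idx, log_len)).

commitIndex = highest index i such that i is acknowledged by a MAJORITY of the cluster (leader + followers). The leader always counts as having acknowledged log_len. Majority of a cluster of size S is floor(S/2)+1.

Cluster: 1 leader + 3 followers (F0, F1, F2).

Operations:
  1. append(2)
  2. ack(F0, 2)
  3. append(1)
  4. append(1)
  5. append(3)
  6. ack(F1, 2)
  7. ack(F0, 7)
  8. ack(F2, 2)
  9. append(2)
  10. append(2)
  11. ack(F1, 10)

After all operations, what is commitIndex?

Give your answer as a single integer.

Answer: 7

Derivation:
Op 1: append 2 -> log_len=2
Op 2: F0 acks idx 2 -> match: F0=2 F1=0 F2=0; commitIndex=0
Op 3: append 1 -> log_len=3
Op 4: append 1 -> log_len=4
Op 5: append 3 -> log_len=7
Op 6: F1 acks idx 2 -> match: F0=2 F1=2 F2=0; commitIndex=2
Op 7: F0 acks idx 7 -> match: F0=7 F1=2 F2=0; commitIndex=2
Op 8: F2 acks idx 2 -> match: F0=7 F1=2 F2=2; commitIndex=2
Op 9: append 2 -> log_len=9
Op 10: append 2 -> log_len=11
Op 11: F1 acks idx 10 -> match: F0=7 F1=10 F2=2; commitIndex=7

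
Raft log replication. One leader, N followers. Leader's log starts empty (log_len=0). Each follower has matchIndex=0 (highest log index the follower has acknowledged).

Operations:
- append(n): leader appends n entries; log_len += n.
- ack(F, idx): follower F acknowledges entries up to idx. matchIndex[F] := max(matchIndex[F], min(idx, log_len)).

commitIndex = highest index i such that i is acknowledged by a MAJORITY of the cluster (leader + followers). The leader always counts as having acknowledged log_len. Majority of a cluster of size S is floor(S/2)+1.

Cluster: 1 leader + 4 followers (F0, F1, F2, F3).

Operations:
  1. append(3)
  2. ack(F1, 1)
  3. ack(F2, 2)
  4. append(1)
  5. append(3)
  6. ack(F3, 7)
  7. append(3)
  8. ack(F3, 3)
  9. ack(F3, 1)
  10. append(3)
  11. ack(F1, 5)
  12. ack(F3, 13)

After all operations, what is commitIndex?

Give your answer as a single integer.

Op 1: append 3 -> log_len=3
Op 2: F1 acks idx 1 -> match: F0=0 F1=1 F2=0 F3=0; commitIndex=0
Op 3: F2 acks idx 2 -> match: F0=0 F1=1 F2=2 F3=0; commitIndex=1
Op 4: append 1 -> log_len=4
Op 5: append 3 -> log_len=7
Op 6: F3 acks idx 7 -> match: F0=0 F1=1 F2=2 F3=7; commitIndex=2
Op 7: append 3 -> log_len=10
Op 8: F3 acks idx 3 -> match: F0=0 F1=1 F2=2 F3=7; commitIndex=2
Op 9: F3 acks idx 1 -> match: F0=0 F1=1 F2=2 F3=7; commitIndex=2
Op 10: append 3 -> log_len=13
Op 11: F1 acks idx 5 -> match: F0=0 F1=5 F2=2 F3=7; commitIndex=5
Op 12: F3 acks idx 13 -> match: F0=0 F1=5 F2=2 F3=13; commitIndex=5

Answer: 5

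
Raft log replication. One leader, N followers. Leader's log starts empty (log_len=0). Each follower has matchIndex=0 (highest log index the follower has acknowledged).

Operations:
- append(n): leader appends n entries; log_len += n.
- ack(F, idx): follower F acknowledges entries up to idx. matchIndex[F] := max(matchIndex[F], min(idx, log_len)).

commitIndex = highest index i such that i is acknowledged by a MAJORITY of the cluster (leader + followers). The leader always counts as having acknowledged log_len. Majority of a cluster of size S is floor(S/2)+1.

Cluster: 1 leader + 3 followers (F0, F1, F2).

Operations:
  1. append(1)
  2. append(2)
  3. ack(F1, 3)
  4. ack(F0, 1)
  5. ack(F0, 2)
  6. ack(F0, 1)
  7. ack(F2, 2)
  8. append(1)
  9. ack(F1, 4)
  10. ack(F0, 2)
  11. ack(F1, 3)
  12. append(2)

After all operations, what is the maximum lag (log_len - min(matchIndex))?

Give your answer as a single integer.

Op 1: append 1 -> log_len=1
Op 2: append 2 -> log_len=3
Op 3: F1 acks idx 3 -> match: F0=0 F1=3 F2=0; commitIndex=0
Op 4: F0 acks idx 1 -> match: F0=1 F1=3 F2=0; commitIndex=1
Op 5: F0 acks idx 2 -> match: F0=2 F1=3 F2=0; commitIndex=2
Op 6: F0 acks idx 1 -> match: F0=2 F1=3 F2=0; commitIndex=2
Op 7: F2 acks idx 2 -> match: F0=2 F1=3 F2=2; commitIndex=2
Op 8: append 1 -> log_len=4
Op 9: F1 acks idx 4 -> match: F0=2 F1=4 F2=2; commitIndex=2
Op 10: F0 acks idx 2 -> match: F0=2 F1=4 F2=2; commitIndex=2
Op 11: F1 acks idx 3 -> match: F0=2 F1=4 F2=2; commitIndex=2
Op 12: append 2 -> log_len=6

Answer: 4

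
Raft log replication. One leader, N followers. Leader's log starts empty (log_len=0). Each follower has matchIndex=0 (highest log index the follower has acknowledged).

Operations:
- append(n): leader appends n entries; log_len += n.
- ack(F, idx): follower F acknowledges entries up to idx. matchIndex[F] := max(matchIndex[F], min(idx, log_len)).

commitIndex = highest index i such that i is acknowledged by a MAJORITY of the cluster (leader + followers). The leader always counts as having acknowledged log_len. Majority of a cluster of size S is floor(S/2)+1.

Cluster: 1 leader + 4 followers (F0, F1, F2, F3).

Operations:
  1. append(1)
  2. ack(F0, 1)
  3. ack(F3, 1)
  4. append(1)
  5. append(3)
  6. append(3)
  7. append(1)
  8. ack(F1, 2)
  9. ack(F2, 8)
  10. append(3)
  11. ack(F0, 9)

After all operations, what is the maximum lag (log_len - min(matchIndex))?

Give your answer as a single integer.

Answer: 11

Derivation:
Op 1: append 1 -> log_len=1
Op 2: F0 acks idx 1 -> match: F0=1 F1=0 F2=0 F3=0; commitIndex=0
Op 3: F3 acks idx 1 -> match: F0=1 F1=0 F2=0 F3=1; commitIndex=1
Op 4: append 1 -> log_len=2
Op 5: append 3 -> log_len=5
Op 6: append 3 -> log_len=8
Op 7: append 1 -> log_len=9
Op 8: F1 acks idx 2 -> match: F0=1 F1=2 F2=0 F3=1; commitIndex=1
Op 9: F2 acks idx 8 -> match: F0=1 F1=2 F2=8 F3=1; commitIndex=2
Op 10: append 3 -> log_len=12
Op 11: F0 acks idx 9 -> match: F0=9 F1=2 F2=8 F3=1; commitIndex=8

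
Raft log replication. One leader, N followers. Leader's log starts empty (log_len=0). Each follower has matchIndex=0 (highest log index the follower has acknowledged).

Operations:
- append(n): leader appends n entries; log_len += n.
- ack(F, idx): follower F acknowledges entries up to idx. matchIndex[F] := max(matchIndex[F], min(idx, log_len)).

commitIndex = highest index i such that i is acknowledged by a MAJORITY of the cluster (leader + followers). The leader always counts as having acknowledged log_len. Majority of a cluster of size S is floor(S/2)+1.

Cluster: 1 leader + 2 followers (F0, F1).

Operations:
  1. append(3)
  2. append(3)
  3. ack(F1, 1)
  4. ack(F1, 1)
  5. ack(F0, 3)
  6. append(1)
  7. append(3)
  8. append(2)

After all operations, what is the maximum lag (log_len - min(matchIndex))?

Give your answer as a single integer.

Answer: 11

Derivation:
Op 1: append 3 -> log_len=3
Op 2: append 3 -> log_len=6
Op 3: F1 acks idx 1 -> match: F0=0 F1=1; commitIndex=1
Op 4: F1 acks idx 1 -> match: F0=0 F1=1; commitIndex=1
Op 5: F0 acks idx 3 -> match: F0=3 F1=1; commitIndex=3
Op 6: append 1 -> log_len=7
Op 7: append 3 -> log_len=10
Op 8: append 2 -> log_len=12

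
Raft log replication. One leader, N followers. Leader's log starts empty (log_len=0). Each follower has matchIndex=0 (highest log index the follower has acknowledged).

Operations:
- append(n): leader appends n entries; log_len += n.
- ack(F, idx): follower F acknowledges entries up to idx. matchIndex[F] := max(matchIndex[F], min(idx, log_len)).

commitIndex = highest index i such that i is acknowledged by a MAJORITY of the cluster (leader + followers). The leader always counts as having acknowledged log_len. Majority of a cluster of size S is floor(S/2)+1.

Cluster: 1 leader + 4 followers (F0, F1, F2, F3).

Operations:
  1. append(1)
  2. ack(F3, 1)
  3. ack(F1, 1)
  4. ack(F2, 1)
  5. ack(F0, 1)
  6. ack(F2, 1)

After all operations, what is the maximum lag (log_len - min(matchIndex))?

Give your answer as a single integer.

Op 1: append 1 -> log_len=1
Op 2: F3 acks idx 1 -> match: F0=0 F1=0 F2=0 F3=1; commitIndex=0
Op 3: F1 acks idx 1 -> match: F0=0 F1=1 F2=0 F3=1; commitIndex=1
Op 4: F2 acks idx 1 -> match: F0=0 F1=1 F2=1 F3=1; commitIndex=1
Op 5: F0 acks idx 1 -> match: F0=1 F1=1 F2=1 F3=1; commitIndex=1
Op 6: F2 acks idx 1 -> match: F0=1 F1=1 F2=1 F3=1; commitIndex=1

Answer: 0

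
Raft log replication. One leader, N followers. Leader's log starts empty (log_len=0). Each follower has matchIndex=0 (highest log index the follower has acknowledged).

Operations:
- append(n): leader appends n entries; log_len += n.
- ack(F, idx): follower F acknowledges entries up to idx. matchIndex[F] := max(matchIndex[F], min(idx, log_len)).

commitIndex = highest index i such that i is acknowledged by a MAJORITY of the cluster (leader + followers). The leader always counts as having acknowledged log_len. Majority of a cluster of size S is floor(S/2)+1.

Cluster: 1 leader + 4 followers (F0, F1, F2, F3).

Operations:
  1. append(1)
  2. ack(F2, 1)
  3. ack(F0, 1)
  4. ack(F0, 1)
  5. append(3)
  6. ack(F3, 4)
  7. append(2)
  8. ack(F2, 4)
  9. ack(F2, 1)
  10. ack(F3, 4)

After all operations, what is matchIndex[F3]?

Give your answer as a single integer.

Answer: 4

Derivation:
Op 1: append 1 -> log_len=1
Op 2: F2 acks idx 1 -> match: F0=0 F1=0 F2=1 F3=0; commitIndex=0
Op 3: F0 acks idx 1 -> match: F0=1 F1=0 F2=1 F3=0; commitIndex=1
Op 4: F0 acks idx 1 -> match: F0=1 F1=0 F2=1 F3=0; commitIndex=1
Op 5: append 3 -> log_len=4
Op 6: F3 acks idx 4 -> match: F0=1 F1=0 F2=1 F3=4; commitIndex=1
Op 7: append 2 -> log_len=6
Op 8: F2 acks idx 4 -> match: F0=1 F1=0 F2=4 F3=4; commitIndex=4
Op 9: F2 acks idx 1 -> match: F0=1 F1=0 F2=4 F3=4; commitIndex=4
Op 10: F3 acks idx 4 -> match: F0=1 F1=0 F2=4 F3=4; commitIndex=4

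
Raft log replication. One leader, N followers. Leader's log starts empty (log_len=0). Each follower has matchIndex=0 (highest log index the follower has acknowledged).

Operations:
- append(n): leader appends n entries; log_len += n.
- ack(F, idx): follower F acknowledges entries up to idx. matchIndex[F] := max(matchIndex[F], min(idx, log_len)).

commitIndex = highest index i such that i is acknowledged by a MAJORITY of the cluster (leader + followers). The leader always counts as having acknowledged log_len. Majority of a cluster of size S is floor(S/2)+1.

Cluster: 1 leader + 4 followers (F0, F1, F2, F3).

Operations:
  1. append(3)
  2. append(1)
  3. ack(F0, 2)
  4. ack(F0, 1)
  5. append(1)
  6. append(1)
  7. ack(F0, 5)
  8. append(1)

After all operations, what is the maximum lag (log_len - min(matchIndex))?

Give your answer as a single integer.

Op 1: append 3 -> log_len=3
Op 2: append 1 -> log_len=4
Op 3: F0 acks idx 2 -> match: F0=2 F1=0 F2=0 F3=0; commitIndex=0
Op 4: F0 acks idx 1 -> match: F0=2 F1=0 F2=0 F3=0; commitIndex=0
Op 5: append 1 -> log_len=5
Op 6: append 1 -> log_len=6
Op 7: F0 acks idx 5 -> match: F0=5 F1=0 F2=0 F3=0; commitIndex=0
Op 8: append 1 -> log_len=7

Answer: 7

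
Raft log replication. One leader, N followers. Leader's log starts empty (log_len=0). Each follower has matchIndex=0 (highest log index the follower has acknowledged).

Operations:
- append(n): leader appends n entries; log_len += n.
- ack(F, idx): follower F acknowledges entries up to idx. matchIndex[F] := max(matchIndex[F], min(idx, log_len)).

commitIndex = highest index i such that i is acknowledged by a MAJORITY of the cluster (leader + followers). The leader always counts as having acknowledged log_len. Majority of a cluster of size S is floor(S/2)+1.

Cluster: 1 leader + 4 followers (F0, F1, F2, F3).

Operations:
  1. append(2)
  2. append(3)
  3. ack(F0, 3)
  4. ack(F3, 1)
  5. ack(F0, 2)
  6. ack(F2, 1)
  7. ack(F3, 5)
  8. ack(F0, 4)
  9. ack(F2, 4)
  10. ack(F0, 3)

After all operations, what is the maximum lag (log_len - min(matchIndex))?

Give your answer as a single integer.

Answer: 5

Derivation:
Op 1: append 2 -> log_len=2
Op 2: append 3 -> log_len=5
Op 3: F0 acks idx 3 -> match: F0=3 F1=0 F2=0 F3=0; commitIndex=0
Op 4: F3 acks idx 1 -> match: F0=3 F1=0 F2=0 F3=1; commitIndex=1
Op 5: F0 acks idx 2 -> match: F0=3 F1=0 F2=0 F3=1; commitIndex=1
Op 6: F2 acks idx 1 -> match: F0=3 F1=0 F2=1 F3=1; commitIndex=1
Op 7: F3 acks idx 5 -> match: F0=3 F1=0 F2=1 F3=5; commitIndex=3
Op 8: F0 acks idx 4 -> match: F0=4 F1=0 F2=1 F3=5; commitIndex=4
Op 9: F2 acks idx 4 -> match: F0=4 F1=0 F2=4 F3=5; commitIndex=4
Op 10: F0 acks idx 3 -> match: F0=4 F1=0 F2=4 F3=5; commitIndex=4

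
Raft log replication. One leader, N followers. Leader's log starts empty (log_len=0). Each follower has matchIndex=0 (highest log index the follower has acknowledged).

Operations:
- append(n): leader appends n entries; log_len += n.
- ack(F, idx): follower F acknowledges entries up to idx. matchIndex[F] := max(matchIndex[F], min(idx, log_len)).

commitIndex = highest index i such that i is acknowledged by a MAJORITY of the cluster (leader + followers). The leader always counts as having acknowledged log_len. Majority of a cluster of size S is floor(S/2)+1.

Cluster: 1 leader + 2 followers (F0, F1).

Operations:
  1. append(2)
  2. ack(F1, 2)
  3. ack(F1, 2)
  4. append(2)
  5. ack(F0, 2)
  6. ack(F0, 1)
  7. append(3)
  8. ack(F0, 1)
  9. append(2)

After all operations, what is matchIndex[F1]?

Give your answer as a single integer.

Answer: 2

Derivation:
Op 1: append 2 -> log_len=2
Op 2: F1 acks idx 2 -> match: F0=0 F1=2; commitIndex=2
Op 3: F1 acks idx 2 -> match: F0=0 F1=2; commitIndex=2
Op 4: append 2 -> log_len=4
Op 5: F0 acks idx 2 -> match: F0=2 F1=2; commitIndex=2
Op 6: F0 acks idx 1 -> match: F0=2 F1=2; commitIndex=2
Op 7: append 3 -> log_len=7
Op 8: F0 acks idx 1 -> match: F0=2 F1=2; commitIndex=2
Op 9: append 2 -> log_len=9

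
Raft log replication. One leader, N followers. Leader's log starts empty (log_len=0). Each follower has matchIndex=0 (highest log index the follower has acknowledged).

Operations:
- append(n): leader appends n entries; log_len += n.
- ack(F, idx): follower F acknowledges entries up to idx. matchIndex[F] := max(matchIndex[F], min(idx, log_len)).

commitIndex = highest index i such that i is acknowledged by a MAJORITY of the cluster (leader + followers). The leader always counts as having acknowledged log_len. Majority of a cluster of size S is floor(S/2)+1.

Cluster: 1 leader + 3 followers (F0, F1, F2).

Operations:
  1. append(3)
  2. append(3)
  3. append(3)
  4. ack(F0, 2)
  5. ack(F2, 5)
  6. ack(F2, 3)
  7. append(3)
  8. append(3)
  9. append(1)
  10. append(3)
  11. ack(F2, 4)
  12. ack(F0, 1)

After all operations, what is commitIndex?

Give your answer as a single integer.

Op 1: append 3 -> log_len=3
Op 2: append 3 -> log_len=6
Op 3: append 3 -> log_len=9
Op 4: F0 acks idx 2 -> match: F0=2 F1=0 F2=0; commitIndex=0
Op 5: F2 acks idx 5 -> match: F0=2 F1=0 F2=5; commitIndex=2
Op 6: F2 acks idx 3 -> match: F0=2 F1=0 F2=5; commitIndex=2
Op 7: append 3 -> log_len=12
Op 8: append 3 -> log_len=15
Op 9: append 1 -> log_len=16
Op 10: append 3 -> log_len=19
Op 11: F2 acks idx 4 -> match: F0=2 F1=0 F2=5; commitIndex=2
Op 12: F0 acks idx 1 -> match: F0=2 F1=0 F2=5; commitIndex=2

Answer: 2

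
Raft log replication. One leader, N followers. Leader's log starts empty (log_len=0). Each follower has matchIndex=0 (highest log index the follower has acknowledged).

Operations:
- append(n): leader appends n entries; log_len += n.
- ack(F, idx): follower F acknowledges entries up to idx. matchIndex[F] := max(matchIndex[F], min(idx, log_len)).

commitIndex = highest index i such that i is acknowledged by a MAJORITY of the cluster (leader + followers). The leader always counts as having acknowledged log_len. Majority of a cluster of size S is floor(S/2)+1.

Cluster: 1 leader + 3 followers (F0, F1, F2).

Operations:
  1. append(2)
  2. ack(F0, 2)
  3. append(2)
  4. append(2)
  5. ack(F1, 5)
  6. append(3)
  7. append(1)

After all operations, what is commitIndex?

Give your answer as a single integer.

Answer: 2

Derivation:
Op 1: append 2 -> log_len=2
Op 2: F0 acks idx 2 -> match: F0=2 F1=0 F2=0; commitIndex=0
Op 3: append 2 -> log_len=4
Op 4: append 2 -> log_len=6
Op 5: F1 acks idx 5 -> match: F0=2 F1=5 F2=0; commitIndex=2
Op 6: append 3 -> log_len=9
Op 7: append 1 -> log_len=10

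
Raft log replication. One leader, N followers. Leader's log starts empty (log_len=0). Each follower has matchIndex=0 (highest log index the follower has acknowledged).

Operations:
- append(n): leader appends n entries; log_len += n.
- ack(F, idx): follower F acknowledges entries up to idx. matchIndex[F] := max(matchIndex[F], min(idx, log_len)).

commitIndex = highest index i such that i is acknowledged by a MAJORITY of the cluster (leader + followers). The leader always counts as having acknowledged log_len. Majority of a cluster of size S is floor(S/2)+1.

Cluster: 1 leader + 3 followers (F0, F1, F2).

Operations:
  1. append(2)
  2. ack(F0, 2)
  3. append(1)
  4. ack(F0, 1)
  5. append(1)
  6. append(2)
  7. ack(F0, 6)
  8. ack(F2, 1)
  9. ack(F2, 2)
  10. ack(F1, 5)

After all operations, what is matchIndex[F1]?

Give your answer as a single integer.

Answer: 5

Derivation:
Op 1: append 2 -> log_len=2
Op 2: F0 acks idx 2 -> match: F0=2 F1=0 F2=0; commitIndex=0
Op 3: append 1 -> log_len=3
Op 4: F0 acks idx 1 -> match: F0=2 F1=0 F2=0; commitIndex=0
Op 5: append 1 -> log_len=4
Op 6: append 2 -> log_len=6
Op 7: F0 acks idx 6 -> match: F0=6 F1=0 F2=0; commitIndex=0
Op 8: F2 acks idx 1 -> match: F0=6 F1=0 F2=1; commitIndex=1
Op 9: F2 acks idx 2 -> match: F0=6 F1=0 F2=2; commitIndex=2
Op 10: F1 acks idx 5 -> match: F0=6 F1=5 F2=2; commitIndex=5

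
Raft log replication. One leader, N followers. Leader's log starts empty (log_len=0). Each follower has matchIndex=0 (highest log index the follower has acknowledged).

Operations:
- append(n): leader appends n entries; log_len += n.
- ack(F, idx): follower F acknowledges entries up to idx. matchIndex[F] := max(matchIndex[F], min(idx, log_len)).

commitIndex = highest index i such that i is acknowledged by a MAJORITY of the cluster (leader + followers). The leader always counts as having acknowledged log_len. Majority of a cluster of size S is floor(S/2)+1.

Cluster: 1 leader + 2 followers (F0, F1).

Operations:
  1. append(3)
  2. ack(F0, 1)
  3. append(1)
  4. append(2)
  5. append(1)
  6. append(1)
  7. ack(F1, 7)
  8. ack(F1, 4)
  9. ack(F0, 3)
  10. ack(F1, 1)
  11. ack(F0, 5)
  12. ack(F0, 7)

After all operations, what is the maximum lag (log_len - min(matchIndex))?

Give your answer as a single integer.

Answer: 1

Derivation:
Op 1: append 3 -> log_len=3
Op 2: F0 acks idx 1 -> match: F0=1 F1=0; commitIndex=1
Op 3: append 1 -> log_len=4
Op 4: append 2 -> log_len=6
Op 5: append 1 -> log_len=7
Op 6: append 1 -> log_len=8
Op 7: F1 acks idx 7 -> match: F0=1 F1=7; commitIndex=7
Op 8: F1 acks idx 4 -> match: F0=1 F1=7; commitIndex=7
Op 9: F0 acks idx 3 -> match: F0=3 F1=7; commitIndex=7
Op 10: F1 acks idx 1 -> match: F0=3 F1=7; commitIndex=7
Op 11: F0 acks idx 5 -> match: F0=5 F1=7; commitIndex=7
Op 12: F0 acks idx 7 -> match: F0=7 F1=7; commitIndex=7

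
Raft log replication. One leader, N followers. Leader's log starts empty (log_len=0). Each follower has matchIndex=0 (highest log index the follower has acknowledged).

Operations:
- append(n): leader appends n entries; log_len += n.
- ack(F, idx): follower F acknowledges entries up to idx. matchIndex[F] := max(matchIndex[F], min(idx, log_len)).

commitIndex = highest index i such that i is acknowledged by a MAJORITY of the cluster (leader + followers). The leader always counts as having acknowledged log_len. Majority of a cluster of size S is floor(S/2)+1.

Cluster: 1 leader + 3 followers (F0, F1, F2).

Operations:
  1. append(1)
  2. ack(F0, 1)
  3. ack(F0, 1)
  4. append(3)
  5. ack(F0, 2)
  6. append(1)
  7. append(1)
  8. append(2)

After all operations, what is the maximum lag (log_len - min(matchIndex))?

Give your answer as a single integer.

Answer: 8

Derivation:
Op 1: append 1 -> log_len=1
Op 2: F0 acks idx 1 -> match: F0=1 F1=0 F2=0; commitIndex=0
Op 3: F0 acks idx 1 -> match: F0=1 F1=0 F2=0; commitIndex=0
Op 4: append 3 -> log_len=4
Op 5: F0 acks idx 2 -> match: F0=2 F1=0 F2=0; commitIndex=0
Op 6: append 1 -> log_len=5
Op 7: append 1 -> log_len=6
Op 8: append 2 -> log_len=8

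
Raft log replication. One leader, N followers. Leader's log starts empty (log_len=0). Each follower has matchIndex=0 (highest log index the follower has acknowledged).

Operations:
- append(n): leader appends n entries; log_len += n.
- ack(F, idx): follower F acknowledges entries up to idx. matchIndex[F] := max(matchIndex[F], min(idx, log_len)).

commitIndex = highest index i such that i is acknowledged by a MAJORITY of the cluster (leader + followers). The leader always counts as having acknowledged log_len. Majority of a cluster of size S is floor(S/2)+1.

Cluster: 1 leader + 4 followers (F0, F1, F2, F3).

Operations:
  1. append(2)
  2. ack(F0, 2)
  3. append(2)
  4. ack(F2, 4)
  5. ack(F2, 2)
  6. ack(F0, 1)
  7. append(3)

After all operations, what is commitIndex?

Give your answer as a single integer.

Answer: 2

Derivation:
Op 1: append 2 -> log_len=2
Op 2: F0 acks idx 2 -> match: F0=2 F1=0 F2=0 F3=0; commitIndex=0
Op 3: append 2 -> log_len=4
Op 4: F2 acks idx 4 -> match: F0=2 F1=0 F2=4 F3=0; commitIndex=2
Op 5: F2 acks idx 2 -> match: F0=2 F1=0 F2=4 F3=0; commitIndex=2
Op 6: F0 acks idx 1 -> match: F0=2 F1=0 F2=4 F3=0; commitIndex=2
Op 7: append 3 -> log_len=7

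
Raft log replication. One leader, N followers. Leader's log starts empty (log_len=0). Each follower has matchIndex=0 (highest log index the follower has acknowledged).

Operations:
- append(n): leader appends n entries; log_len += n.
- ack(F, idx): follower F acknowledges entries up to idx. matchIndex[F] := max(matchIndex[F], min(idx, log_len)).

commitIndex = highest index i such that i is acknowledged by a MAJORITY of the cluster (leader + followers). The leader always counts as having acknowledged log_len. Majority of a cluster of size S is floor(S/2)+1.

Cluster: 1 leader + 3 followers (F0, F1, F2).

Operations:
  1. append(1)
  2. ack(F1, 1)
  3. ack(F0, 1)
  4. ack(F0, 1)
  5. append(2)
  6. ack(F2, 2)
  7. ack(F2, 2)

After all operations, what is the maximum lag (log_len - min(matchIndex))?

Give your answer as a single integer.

Op 1: append 1 -> log_len=1
Op 2: F1 acks idx 1 -> match: F0=0 F1=1 F2=0; commitIndex=0
Op 3: F0 acks idx 1 -> match: F0=1 F1=1 F2=0; commitIndex=1
Op 4: F0 acks idx 1 -> match: F0=1 F1=1 F2=0; commitIndex=1
Op 5: append 2 -> log_len=3
Op 6: F2 acks idx 2 -> match: F0=1 F1=1 F2=2; commitIndex=1
Op 7: F2 acks idx 2 -> match: F0=1 F1=1 F2=2; commitIndex=1

Answer: 2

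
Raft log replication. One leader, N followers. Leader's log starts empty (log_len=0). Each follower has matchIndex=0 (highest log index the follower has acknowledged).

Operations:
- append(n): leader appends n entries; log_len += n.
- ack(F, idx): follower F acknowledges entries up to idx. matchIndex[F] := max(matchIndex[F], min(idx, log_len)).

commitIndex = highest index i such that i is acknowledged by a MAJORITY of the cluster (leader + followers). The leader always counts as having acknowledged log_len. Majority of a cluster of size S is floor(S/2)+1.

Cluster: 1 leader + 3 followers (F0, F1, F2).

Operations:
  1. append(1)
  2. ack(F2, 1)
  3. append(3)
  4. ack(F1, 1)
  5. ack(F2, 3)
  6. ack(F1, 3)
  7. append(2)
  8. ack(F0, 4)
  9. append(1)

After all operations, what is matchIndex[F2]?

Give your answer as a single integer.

Answer: 3

Derivation:
Op 1: append 1 -> log_len=1
Op 2: F2 acks idx 1 -> match: F0=0 F1=0 F2=1; commitIndex=0
Op 3: append 3 -> log_len=4
Op 4: F1 acks idx 1 -> match: F0=0 F1=1 F2=1; commitIndex=1
Op 5: F2 acks idx 3 -> match: F0=0 F1=1 F2=3; commitIndex=1
Op 6: F1 acks idx 3 -> match: F0=0 F1=3 F2=3; commitIndex=3
Op 7: append 2 -> log_len=6
Op 8: F0 acks idx 4 -> match: F0=4 F1=3 F2=3; commitIndex=3
Op 9: append 1 -> log_len=7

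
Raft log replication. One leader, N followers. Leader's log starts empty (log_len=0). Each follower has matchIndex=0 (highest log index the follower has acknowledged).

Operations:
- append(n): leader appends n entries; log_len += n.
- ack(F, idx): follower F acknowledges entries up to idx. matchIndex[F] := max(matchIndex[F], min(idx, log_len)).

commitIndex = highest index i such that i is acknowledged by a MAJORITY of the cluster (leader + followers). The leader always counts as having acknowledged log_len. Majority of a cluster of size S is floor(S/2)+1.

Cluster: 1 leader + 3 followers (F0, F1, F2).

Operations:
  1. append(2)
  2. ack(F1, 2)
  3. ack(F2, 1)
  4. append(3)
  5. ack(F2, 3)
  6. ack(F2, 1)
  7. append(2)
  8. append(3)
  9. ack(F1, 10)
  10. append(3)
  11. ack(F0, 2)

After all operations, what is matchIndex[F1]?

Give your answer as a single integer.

Op 1: append 2 -> log_len=2
Op 2: F1 acks idx 2 -> match: F0=0 F1=2 F2=0; commitIndex=0
Op 3: F2 acks idx 1 -> match: F0=0 F1=2 F2=1; commitIndex=1
Op 4: append 3 -> log_len=5
Op 5: F2 acks idx 3 -> match: F0=0 F1=2 F2=3; commitIndex=2
Op 6: F2 acks idx 1 -> match: F0=0 F1=2 F2=3; commitIndex=2
Op 7: append 2 -> log_len=7
Op 8: append 3 -> log_len=10
Op 9: F1 acks idx 10 -> match: F0=0 F1=10 F2=3; commitIndex=3
Op 10: append 3 -> log_len=13
Op 11: F0 acks idx 2 -> match: F0=2 F1=10 F2=3; commitIndex=3

Answer: 10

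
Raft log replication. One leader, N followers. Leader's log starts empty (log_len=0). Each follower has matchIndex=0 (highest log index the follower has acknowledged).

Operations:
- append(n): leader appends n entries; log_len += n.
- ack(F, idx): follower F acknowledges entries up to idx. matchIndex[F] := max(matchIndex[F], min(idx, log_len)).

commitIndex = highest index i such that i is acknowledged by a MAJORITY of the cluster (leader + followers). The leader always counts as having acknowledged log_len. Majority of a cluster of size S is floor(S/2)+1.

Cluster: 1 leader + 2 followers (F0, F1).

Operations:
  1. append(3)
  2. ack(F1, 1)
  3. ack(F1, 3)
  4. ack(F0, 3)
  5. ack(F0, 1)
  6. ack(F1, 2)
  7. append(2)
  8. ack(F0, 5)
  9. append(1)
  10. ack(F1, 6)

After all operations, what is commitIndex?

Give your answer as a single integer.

Op 1: append 3 -> log_len=3
Op 2: F1 acks idx 1 -> match: F0=0 F1=1; commitIndex=1
Op 3: F1 acks idx 3 -> match: F0=0 F1=3; commitIndex=3
Op 4: F0 acks idx 3 -> match: F0=3 F1=3; commitIndex=3
Op 5: F0 acks idx 1 -> match: F0=3 F1=3; commitIndex=3
Op 6: F1 acks idx 2 -> match: F0=3 F1=3; commitIndex=3
Op 7: append 2 -> log_len=5
Op 8: F0 acks idx 5 -> match: F0=5 F1=3; commitIndex=5
Op 9: append 1 -> log_len=6
Op 10: F1 acks idx 6 -> match: F0=5 F1=6; commitIndex=6

Answer: 6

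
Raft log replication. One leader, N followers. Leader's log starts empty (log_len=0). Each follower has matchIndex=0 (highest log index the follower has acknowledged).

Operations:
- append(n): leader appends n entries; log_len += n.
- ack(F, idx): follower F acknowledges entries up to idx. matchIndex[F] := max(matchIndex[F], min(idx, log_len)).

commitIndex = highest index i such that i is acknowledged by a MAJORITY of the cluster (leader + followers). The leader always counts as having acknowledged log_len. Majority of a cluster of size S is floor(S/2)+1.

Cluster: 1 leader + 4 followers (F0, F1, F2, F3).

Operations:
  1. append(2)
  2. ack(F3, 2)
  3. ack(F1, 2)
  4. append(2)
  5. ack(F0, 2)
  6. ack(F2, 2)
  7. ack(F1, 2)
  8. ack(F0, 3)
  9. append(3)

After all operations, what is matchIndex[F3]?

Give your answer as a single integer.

Op 1: append 2 -> log_len=2
Op 2: F3 acks idx 2 -> match: F0=0 F1=0 F2=0 F3=2; commitIndex=0
Op 3: F1 acks idx 2 -> match: F0=0 F1=2 F2=0 F3=2; commitIndex=2
Op 4: append 2 -> log_len=4
Op 5: F0 acks idx 2 -> match: F0=2 F1=2 F2=0 F3=2; commitIndex=2
Op 6: F2 acks idx 2 -> match: F0=2 F1=2 F2=2 F3=2; commitIndex=2
Op 7: F1 acks idx 2 -> match: F0=2 F1=2 F2=2 F3=2; commitIndex=2
Op 8: F0 acks idx 3 -> match: F0=3 F1=2 F2=2 F3=2; commitIndex=2
Op 9: append 3 -> log_len=7

Answer: 2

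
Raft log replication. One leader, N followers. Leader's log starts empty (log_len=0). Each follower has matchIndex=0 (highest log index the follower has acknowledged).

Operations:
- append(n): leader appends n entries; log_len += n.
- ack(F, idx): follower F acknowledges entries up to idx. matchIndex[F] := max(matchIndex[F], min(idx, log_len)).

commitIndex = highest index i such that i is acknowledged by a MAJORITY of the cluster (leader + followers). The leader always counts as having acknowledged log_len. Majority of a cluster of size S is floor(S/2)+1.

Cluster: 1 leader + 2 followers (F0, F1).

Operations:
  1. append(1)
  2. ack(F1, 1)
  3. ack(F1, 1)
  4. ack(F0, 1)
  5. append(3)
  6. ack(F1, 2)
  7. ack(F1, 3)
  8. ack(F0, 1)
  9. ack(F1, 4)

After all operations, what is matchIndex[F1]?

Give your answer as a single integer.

Answer: 4

Derivation:
Op 1: append 1 -> log_len=1
Op 2: F1 acks idx 1 -> match: F0=0 F1=1; commitIndex=1
Op 3: F1 acks idx 1 -> match: F0=0 F1=1; commitIndex=1
Op 4: F0 acks idx 1 -> match: F0=1 F1=1; commitIndex=1
Op 5: append 3 -> log_len=4
Op 6: F1 acks idx 2 -> match: F0=1 F1=2; commitIndex=2
Op 7: F1 acks idx 3 -> match: F0=1 F1=3; commitIndex=3
Op 8: F0 acks idx 1 -> match: F0=1 F1=3; commitIndex=3
Op 9: F1 acks idx 4 -> match: F0=1 F1=4; commitIndex=4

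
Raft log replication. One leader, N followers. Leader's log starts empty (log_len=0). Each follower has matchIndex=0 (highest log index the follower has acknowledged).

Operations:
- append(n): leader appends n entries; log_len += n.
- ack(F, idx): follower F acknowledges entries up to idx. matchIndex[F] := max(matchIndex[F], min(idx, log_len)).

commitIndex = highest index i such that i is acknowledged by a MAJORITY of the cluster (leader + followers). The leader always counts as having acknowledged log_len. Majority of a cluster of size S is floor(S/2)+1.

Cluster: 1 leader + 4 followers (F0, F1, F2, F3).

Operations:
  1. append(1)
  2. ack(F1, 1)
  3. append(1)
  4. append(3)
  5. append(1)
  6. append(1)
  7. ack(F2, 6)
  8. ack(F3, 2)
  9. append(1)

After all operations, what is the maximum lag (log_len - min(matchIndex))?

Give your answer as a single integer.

Op 1: append 1 -> log_len=1
Op 2: F1 acks idx 1 -> match: F0=0 F1=1 F2=0 F3=0; commitIndex=0
Op 3: append 1 -> log_len=2
Op 4: append 3 -> log_len=5
Op 5: append 1 -> log_len=6
Op 6: append 1 -> log_len=7
Op 7: F2 acks idx 6 -> match: F0=0 F1=1 F2=6 F3=0; commitIndex=1
Op 8: F3 acks idx 2 -> match: F0=0 F1=1 F2=6 F3=2; commitIndex=2
Op 9: append 1 -> log_len=8

Answer: 8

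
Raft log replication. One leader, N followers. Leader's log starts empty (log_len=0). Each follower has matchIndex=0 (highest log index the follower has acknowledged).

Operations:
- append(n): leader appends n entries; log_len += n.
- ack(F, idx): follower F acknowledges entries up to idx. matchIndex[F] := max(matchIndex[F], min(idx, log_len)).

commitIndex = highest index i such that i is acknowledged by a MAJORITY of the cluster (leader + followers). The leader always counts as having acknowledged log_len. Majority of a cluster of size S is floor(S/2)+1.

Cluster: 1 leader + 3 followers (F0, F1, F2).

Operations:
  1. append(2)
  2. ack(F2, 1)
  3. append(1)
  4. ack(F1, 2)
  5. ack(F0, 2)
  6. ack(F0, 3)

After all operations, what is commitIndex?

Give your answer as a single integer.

Answer: 2

Derivation:
Op 1: append 2 -> log_len=2
Op 2: F2 acks idx 1 -> match: F0=0 F1=0 F2=1; commitIndex=0
Op 3: append 1 -> log_len=3
Op 4: F1 acks idx 2 -> match: F0=0 F1=2 F2=1; commitIndex=1
Op 5: F0 acks idx 2 -> match: F0=2 F1=2 F2=1; commitIndex=2
Op 6: F0 acks idx 3 -> match: F0=3 F1=2 F2=1; commitIndex=2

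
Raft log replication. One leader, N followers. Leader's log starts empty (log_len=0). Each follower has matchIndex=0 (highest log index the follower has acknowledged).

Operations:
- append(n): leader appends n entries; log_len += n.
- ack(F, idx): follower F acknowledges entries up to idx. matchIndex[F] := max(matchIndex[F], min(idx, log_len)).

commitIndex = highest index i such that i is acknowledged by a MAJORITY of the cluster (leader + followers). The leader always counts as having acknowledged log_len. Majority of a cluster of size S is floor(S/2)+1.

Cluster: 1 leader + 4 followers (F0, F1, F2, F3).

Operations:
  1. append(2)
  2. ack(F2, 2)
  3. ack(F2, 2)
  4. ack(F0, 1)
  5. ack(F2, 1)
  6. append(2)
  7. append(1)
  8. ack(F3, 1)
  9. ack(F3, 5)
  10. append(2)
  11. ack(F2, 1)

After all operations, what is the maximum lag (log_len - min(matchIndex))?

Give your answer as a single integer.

Answer: 7

Derivation:
Op 1: append 2 -> log_len=2
Op 2: F2 acks idx 2 -> match: F0=0 F1=0 F2=2 F3=0; commitIndex=0
Op 3: F2 acks idx 2 -> match: F0=0 F1=0 F2=2 F3=0; commitIndex=0
Op 4: F0 acks idx 1 -> match: F0=1 F1=0 F2=2 F3=0; commitIndex=1
Op 5: F2 acks idx 1 -> match: F0=1 F1=0 F2=2 F3=0; commitIndex=1
Op 6: append 2 -> log_len=4
Op 7: append 1 -> log_len=5
Op 8: F3 acks idx 1 -> match: F0=1 F1=0 F2=2 F3=1; commitIndex=1
Op 9: F3 acks idx 5 -> match: F0=1 F1=0 F2=2 F3=5; commitIndex=2
Op 10: append 2 -> log_len=7
Op 11: F2 acks idx 1 -> match: F0=1 F1=0 F2=2 F3=5; commitIndex=2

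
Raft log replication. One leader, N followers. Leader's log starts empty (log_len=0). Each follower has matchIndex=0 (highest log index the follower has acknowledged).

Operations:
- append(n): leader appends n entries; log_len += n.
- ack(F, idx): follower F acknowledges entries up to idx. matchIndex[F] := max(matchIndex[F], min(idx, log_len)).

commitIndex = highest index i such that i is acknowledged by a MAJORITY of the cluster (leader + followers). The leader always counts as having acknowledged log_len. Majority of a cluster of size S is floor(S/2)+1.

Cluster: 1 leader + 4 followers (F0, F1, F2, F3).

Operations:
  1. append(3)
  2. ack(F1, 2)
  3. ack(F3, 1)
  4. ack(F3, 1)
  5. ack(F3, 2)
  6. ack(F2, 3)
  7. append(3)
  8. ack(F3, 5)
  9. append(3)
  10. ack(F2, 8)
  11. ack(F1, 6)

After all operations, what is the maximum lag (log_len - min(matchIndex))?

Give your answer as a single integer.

Op 1: append 3 -> log_len=3
Op 2: F1 acks idx 2 -> match: F0=0 F1=2 F2=0 F3=0; commitIndex=0
Op 3: F3 acks idx 1 -> match: F0=0 F1=2 F2=0 F3=1; commitIndex=1
Op 4: F3 acks idx 1 -> match: F0=0 F1=2 F2=0 F3=1; commitIndex=1
Op 5: F3 acks idx 2 -> match: F0=0 F1=2 F2=0 F3=2; commitIndex=2
Op 6: F2 acks idx 3 -> match: F0=0 F1=2 F2=3 F3=2; commitIndex=2
Op 7: append 3 -> log_len=6
Op 8: F3 acks idx 5 -> match: F0=0 F1=2 F2=3 F3=5; commitIndex=3
Op 9: append 3 -> log_len=9
Op 10: F2 acks idx 8 -> match: F0=0 F1=2 F2=8 F3=5; commitIndex=5
Op 11: F1 acks idx 6 -> match: F0=0 F1=6 F2=8 F3=5; commitIndex=6

Answer: 9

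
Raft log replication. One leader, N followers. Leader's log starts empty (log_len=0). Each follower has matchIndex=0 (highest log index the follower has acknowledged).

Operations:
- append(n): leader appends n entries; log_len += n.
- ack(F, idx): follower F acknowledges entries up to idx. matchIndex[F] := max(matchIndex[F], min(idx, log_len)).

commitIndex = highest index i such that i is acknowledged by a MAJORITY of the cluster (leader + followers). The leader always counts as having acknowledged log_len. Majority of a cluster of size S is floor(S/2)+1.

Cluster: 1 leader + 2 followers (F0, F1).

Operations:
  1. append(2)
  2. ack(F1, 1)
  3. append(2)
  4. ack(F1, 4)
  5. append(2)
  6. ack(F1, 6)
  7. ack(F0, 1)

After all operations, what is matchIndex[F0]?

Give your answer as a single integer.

Op 1: append 2 -> log_len=2
Op 2: F1 acks idx 1 -> match: F0=0 F1=1; commitIndex=1
Op 3: append 2 -> log_len=4
Op 4: F1 acks idx 4 -> match: F0=0 F1=4; commitIndex=4
Op 5: append 2 -> log_len=6
Op 6: F1 acks idx 6 -> match: F0=0 F1=6; commitIndex=6
Op 7: F0 acks idx 1 -> match: F0=1 F1=6; commitIndex=6

Answer: 1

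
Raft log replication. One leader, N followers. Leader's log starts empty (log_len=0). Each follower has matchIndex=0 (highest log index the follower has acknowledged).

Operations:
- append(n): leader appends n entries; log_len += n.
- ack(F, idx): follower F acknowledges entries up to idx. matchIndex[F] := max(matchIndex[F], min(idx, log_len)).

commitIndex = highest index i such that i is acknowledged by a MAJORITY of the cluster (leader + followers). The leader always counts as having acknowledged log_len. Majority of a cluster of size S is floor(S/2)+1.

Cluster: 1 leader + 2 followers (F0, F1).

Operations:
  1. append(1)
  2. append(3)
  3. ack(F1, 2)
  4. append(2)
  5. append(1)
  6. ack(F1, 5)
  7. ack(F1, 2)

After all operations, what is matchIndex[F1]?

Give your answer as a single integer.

Op 1: append 1 -> log_len=1
Op 2: append 3 -> log_len=4
Op 3: F1 acks idx 2 -> match: F0=0 F1=2; commitIndex=2
Op 4: append 2 -> log_len=6
Op 5: append 1 -> log_len=7
Op 6: F1 acks idx 5 -> match: F0=0 F1=5; commitIndex=5
Op 7: F1 acks idx 2 -> match: F0=0 F1=5; commitIndex=5

Answer: 5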